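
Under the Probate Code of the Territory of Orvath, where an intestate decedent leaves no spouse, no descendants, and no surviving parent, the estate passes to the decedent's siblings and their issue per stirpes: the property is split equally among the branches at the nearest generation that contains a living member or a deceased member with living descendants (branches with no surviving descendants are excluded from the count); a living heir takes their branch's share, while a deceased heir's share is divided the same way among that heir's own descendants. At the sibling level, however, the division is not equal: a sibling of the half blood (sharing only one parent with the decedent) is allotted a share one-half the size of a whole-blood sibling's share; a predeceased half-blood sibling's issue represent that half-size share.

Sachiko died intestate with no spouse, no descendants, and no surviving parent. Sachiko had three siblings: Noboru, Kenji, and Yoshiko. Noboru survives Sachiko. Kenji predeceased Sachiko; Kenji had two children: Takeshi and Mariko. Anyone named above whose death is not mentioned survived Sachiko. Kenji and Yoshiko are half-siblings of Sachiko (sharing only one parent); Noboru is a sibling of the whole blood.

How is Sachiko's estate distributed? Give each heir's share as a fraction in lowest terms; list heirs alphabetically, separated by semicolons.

No spouse, descendants, or parent survives, so the estate passes to Sachiko's siblings per stirpes.
Half-blood siblings count for one-half the weight of whole-blood siblings at the initial division.
Dividing 1 in proportion to weights (total weight 2): Noboru (weight 1) → 1/2; Kenji (weight 1/2) → 1/4; Yoshiko (weight 1/2) → 1/4.
Noboru is living and takes 1/2.
Kenji predeceased; the 1/4 allotted to Kenji's branch passes to Kenji's issue by representation.
The 1/4 is divided into 2 equal shares of 1/8 among Takeshi, Mariko.
Takeshi is living and takes 1/8.
Mariko is living and takes 1/8.
Yoshiko is living and takes 1/4.

Mariko 1/8; Noboru 1/2; Takeshi 1/8; Yoshiko 1/4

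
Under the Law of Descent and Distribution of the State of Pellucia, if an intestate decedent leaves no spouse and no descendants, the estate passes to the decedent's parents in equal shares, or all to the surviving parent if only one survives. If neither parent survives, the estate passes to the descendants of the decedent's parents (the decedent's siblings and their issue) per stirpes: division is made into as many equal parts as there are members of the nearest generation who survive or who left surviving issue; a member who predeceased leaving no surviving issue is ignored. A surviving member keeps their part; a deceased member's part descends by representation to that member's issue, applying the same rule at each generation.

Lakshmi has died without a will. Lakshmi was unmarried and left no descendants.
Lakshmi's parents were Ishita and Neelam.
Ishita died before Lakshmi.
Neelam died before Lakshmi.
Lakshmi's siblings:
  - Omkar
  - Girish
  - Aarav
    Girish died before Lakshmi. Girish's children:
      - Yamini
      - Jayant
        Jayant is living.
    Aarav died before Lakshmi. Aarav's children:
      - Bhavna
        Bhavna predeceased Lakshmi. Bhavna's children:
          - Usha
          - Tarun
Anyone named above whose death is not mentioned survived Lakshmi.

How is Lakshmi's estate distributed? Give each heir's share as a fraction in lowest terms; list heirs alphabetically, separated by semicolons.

Jayant 1/6; Omkar 1/3; Tarun 1/6; Usha 1/6; Yamini 1/6

Neither parent survives and there are no descendants, so the estate passes to Lakshmi's siblings and their issue per stirpes.
The estate is divided into 3 equal shares of 1/3 among Omkar, Girish, Aarav.
Omkar is living and takes 1/3.
Girish predeceased; the 1/3 allotted to Girish's branch passes to Girish's issue by representation.
The 1/3 is divided into 2 equal shares of 1/6 among Yamini, Jayant.
Yamini is living and takes 1/6.
Jayant is living and takes 1/6.
Aarav predeceased; the 1/3 allotted to Aarav's branch passes to Aarav's issue by representation.
Bhavna's line is the sole branch at this level, so the full 1/3 passes to Bhavna's issue by representation.
The 1/3 is divided into 2 equal shares of 1/6 among Usha, Tarun.
Usha is living and takes 1/6.
Tarun is living and takes 1/6.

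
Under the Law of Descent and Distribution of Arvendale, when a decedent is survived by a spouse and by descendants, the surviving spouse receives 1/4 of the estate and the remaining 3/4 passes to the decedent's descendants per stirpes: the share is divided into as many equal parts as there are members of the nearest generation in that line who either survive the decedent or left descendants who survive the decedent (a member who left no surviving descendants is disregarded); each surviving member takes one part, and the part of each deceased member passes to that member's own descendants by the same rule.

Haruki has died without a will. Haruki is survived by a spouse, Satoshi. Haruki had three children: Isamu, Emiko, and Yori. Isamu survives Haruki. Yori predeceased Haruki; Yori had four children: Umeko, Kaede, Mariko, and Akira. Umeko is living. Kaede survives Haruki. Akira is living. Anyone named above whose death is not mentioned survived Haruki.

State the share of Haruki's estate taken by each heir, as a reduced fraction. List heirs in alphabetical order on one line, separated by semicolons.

Satoshi, as surviving spouse, takes 1/4.
The remaining 3/4 passes to Haruki's descendants per stirpes.
The 3/4 is divided into 3 equal shares of 1/4 among Isamu, Emiko, Yori.
Isamu is living and takes 1/4.
Emiko is living and takes 1/4.
Yori predeceased; the 1/4 allotted to Yori's branch passes to Yori's issue by representation.
The 1/4 is divided into 4 equal shares of 1/16 among Umeko, Kaede, Mariko, Akira.
Umeko is living and takes 1/16.
Kaede is living and takes 1/16.
Mariko is living and takes 1/16.
Akira is living and takes 1/16.

Akira 1/16; Emiko 1/4; Isamu 1/4; Kaede 1/16; Mariko 1/16; Satoshi 1/4; Umeko 1/16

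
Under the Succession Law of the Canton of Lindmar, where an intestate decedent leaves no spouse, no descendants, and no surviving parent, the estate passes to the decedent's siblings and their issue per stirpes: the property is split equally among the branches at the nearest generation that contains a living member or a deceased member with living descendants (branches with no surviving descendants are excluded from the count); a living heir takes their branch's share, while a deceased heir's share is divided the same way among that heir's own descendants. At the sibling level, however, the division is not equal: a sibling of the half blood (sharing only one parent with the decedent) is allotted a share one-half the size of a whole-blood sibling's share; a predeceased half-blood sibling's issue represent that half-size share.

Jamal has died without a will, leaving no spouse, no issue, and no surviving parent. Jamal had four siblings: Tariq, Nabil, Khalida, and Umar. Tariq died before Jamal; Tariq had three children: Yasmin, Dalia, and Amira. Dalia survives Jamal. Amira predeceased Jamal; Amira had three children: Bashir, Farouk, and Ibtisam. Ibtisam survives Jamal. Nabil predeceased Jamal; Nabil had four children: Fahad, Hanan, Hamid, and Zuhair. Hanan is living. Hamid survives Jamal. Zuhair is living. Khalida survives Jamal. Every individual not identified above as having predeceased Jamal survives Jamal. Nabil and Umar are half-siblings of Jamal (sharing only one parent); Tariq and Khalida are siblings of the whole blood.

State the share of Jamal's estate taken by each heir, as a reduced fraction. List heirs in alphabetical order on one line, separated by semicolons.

No spouse, descendants, or parent survives, so the estate passes to Jamal's siblings per stirpes.
Half-blood siblings count for one-half the weight of whole-blood siblings at the initial division.
Dividing 1 in proportion to weights (total weight 3): Tariq (weight 1) → 1/3; Nabil (weight 1/2) → 1/6; Khalida (weight 1) → 1/3; Umar (weight 1/2) → 1/6.
Tariq predeceased; the 1/3 allotted to Tariq's branch passes to Tariq's issue by representation.
The 1/3 is divided into 3 equal shares of 1/9 among Yasmin, Dalia, Amira.
Yasmin is living and takes 1/9.
Dalia is living and takes 1/9.
Amira predeceased; the 1/9 allotted to Amira's branch passes to Amira's issue by representation.
The 1/9 is divided into 3 equal shares of 1/27 among Bashir, Farouk, Ibtisam.
Bashir is living and takes 1/27.
Farouk is living and takes 1/27.
Ibtisam is living and takes 1/27.
Nabil predeceased; the 1/6 allotted to Nabil's branch passes to Nabil's issue by representation.
The 1/6 is divided into 4 equal shares of 1/24 among Fahad, Hanan, Hamid, Zuhair.
Fahad is living and takes 1/24.
Hanan is living and takes 1/24.
Hamid is living and takes 1/24.
Zuhair is living and takes 1/24.
Khalida is living and takes 1/3.
Umar is living and takes 1/6.

Bashir 1/27; Dalia 1/9; Fahad 1/24; Farouk 1/27; Hamid 1/24; Hanan 1/24; Ibtisam 1/27; Khalida 1/3; Umar 1/6; Yasmin 1/9; Zuhair 1/24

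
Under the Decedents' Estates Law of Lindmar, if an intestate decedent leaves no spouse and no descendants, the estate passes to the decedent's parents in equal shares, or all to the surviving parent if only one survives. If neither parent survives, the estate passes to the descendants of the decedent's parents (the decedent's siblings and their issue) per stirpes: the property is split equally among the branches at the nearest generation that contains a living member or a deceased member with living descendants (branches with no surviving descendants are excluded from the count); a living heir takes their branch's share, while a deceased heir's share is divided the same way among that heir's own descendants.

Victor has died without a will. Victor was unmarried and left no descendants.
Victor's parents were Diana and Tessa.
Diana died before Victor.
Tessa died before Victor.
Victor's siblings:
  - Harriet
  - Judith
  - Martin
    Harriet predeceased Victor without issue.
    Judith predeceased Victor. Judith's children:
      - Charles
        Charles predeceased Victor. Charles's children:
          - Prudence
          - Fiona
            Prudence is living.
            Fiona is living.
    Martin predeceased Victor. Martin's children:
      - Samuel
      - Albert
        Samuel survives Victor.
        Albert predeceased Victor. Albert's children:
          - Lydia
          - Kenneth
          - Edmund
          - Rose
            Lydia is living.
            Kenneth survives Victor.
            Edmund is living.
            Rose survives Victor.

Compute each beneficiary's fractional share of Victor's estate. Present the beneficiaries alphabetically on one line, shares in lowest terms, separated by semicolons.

Edmund 1/16; Fiona 1/4; Kenneth 1/16; Lydia 1/16; Prudence 1/4; Rose 1/16; Samuel 1/4

Neither parent survives and there are no descendants, so the estate passes to Victor's siblings and their issue per stirpes.
Harriet left no surviving issue, so that branch lapses and is disregarded.
The estate is divided into 2 equal shares of 1/2 among Judith, Martin.
Judith predeceased; the 1/2 allotted to Judith's branch passes to Judith's issue by representation.
Charles's line is the sole branch at this level, so the full 1/2 passes to Charles's issue by representation.
The 1/2 is divided into 2 equal shares of 1/4 among Prudence, Fiona.
Prudence is living and takes 1/4.
Fiona is living and takes 1/4.
Martin predeceased; the 1/2 allotted to Martin's branch passes to Martin's issue by representation.
The 1/2 is divided into 2 equal shares of 1/4 among Samuel, Albert.
Samuel is living and takes 1/4.
Albert predeceased; the 1/4 allotted to Albert's branch passes to Albert's issue by representation.
The 1/4 is divided into 4 equal shares of 1/16 among Lydia, Kenneth, Edmund, Rose.
Lydia is living and takes 1/16.
Kenneth is living and takes 1/16.
Edmund is living and takes 1/16.
Rose is living and takes 1/16.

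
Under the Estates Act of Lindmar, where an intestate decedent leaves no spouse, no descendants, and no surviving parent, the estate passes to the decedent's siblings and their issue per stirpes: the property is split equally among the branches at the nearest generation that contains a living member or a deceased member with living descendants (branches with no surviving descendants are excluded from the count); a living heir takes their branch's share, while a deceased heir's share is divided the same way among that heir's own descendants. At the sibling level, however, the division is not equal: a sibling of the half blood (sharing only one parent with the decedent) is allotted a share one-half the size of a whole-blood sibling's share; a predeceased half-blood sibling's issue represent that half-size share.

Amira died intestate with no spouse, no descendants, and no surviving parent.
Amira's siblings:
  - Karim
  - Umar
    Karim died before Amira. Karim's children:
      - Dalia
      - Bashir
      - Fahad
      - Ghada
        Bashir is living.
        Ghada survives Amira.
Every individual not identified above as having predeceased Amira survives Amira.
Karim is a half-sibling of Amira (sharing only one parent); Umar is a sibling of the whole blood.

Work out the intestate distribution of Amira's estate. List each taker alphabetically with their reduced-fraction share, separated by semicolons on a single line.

No spouse, descendants, or parent survives, so the estate passes to Amira's siblings per stirpes.
Half-blood siblings count for one-half the weight of whole-blood siblings at the initial division.
Dividing 1 in proportion to weights (total weight 3/2): Karim (weight 1/2) → 1/3; Umar (weight 1) → 2/3.
Karim predeceased; the 1/3 allotted to Karim's branch passes to Karim's issue by representation.
The 1/3 is divided into 4 equal shares of 1/12 among Dalia, Bashir, Fahad, Ghada.
Dalia is living and takes 1/12.
Bashir is living and takes 1/12.
Fahad is living and takes 1/12.
Ghada is living and takes 1/12.
Umar is living and takes 2/3.

Bashir 1/12; Dalia 1/12; Fahad 1/12; Ghada 1/12; Umar 2/3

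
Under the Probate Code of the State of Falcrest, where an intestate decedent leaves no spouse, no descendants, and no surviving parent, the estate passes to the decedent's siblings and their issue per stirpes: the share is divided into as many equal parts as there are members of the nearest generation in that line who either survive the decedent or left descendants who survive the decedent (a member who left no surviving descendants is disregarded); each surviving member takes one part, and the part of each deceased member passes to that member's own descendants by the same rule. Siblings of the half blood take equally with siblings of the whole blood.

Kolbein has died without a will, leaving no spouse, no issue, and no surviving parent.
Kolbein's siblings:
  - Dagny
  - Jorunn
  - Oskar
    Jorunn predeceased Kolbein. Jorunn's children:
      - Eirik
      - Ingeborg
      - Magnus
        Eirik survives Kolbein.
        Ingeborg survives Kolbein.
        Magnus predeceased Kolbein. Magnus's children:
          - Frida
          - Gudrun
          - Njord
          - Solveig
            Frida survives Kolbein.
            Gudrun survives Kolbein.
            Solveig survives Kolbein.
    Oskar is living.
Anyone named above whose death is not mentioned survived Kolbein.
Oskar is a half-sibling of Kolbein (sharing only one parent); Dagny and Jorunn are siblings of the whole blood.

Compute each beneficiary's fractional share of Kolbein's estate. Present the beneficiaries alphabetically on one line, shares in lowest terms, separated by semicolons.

No spouse, descendants, or parent survives, so the estate passes to Kolbein's siblings per stirpes.
Half-blood and whole-blood siblings take equally under the stated rule.
The estate is divided into 3 equal shares of 1/3 among Dagny, Jorunn, Oskar.
Dagny is living and takes 1/3.
Jorunn predeceased; the 1/3 allotted to Jorunn's branch passes to Jorunn's issue by representation.
The 1/3 is divided into 3 equal shares of 1/9 among Eirik, Ingeborg, Magnus.
Eirik is living and takes 1/9.
Ingeborg is living and takes 1/9.
Magnus predeceased; the 1/9 allotted to Magnus's branch passes to Magnus's issue by representation.
The 1/9 is divided into 4 equal shares of 1/36 among Frida, Gudrun, Njord, Solveig.
Frida is living and takes 1/36.
Gudrun is living and takes 1/36.
Njord is living and takes 1/36.
Solveig is living and takes 1/36.
Oskar is living and takes 1/3.

Dagny 1/3; Eirik 1/9; Frida 1/36; Gudrun 1/36; Ingeborg 1/9; Njord 1/36; Oskar 1/3; Solveig 1/36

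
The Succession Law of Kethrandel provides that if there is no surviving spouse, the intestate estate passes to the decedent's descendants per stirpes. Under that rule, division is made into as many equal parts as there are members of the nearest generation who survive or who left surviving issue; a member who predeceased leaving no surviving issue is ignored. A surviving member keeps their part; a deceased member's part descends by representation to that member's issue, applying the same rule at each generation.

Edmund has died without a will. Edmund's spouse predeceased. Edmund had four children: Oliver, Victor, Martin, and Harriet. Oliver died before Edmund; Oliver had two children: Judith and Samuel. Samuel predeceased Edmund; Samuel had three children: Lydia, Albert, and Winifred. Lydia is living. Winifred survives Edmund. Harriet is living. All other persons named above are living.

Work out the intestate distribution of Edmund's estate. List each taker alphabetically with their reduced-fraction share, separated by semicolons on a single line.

Albert 1/24; Harriet 1/4; Judith 1/8; Lydia 1/24; Martin 1/4; Victor 1/4; Winifred 1/24

There is no surviving spouse, so the entire estate passes to Edmund's descendants per stirpes.
The estate is divided into 4 equal shares of 1/4 among Oliver, Victor, Martin, Harriet.
Oliver predeceased; the 1/4 allotted to Oliver's branch passes to Oliver's issue by representation.
The 1/4 is divided into 2 equal shares of 1/8 among Judith, Samuel.
Judith is living and takes 1/8.
Samuel predeceased; the 1/8 allotted to Samuel's branch passes to Samuel's issue by representation.
The 1/8 is divided into 3 equal shares of 1/24 among Lydia, Albert, Winifred.
Lydia is living and takes 1/24.
Albert is living and takes 1/24.
Winifred is living and takes 1/24.
Victor is living and takes 1/4.
Martin is living and takes 1/4.
Harriet is living and takes 1/4.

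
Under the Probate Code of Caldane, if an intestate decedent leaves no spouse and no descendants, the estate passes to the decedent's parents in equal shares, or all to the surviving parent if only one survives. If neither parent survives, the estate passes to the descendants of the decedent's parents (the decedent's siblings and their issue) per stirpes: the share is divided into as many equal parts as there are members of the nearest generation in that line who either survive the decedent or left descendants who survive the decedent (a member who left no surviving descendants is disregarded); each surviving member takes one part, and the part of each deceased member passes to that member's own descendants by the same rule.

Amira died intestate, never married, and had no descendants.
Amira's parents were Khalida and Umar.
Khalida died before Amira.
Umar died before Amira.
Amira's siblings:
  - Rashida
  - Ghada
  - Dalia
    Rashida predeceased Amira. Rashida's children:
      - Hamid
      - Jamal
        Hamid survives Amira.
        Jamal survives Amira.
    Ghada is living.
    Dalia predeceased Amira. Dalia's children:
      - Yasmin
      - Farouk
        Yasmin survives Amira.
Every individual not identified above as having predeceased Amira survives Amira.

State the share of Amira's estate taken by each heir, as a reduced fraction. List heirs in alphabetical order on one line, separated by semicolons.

Farouk 1/6; Ghada 1/3; Hamid 1/6; Jamal 1/6; Yasmin 1/6

Neither parent survives and there are no descendants, so the estate passes to Amira's siblings and their issue per stirpes.
The estate is divided into 3 equal shares of 1/3 among Rashida, Ghada, Dalia.
Rashida predeceased; the 1/3 allotted to Rashida's branch passes to Rashida's issue by representation.
The 1/3 is divided into 2 equal shares of 1/6 among Hamid, Jamal.
Hamid is living and takes 1/6.
Jamal is living and takes 1/6.
Ghada is living and takes 1/3.
Dalia predeceased; the 1/3 allotted to Dalia's branch passes to Dalia's issue by representation.
The 1/3 is divided into 2 equal shares of 1/6 among Yasmin, Farouk.
Yasmin is living and takes 1/6.
Farouk is living and takes 1/6.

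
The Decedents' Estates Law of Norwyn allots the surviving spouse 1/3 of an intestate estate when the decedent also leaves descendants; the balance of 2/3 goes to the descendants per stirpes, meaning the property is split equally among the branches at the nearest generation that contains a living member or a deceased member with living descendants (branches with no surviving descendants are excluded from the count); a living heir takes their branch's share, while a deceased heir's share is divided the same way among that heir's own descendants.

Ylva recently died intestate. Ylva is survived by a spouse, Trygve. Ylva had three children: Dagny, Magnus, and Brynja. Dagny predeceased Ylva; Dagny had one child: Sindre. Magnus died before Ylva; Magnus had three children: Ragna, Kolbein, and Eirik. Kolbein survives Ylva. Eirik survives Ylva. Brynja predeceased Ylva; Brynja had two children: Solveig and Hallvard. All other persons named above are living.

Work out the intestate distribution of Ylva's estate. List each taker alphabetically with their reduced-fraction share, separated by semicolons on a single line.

Eirik 2/27; Hallvard 1/9; Kolbein 2/27; Ragna 2/27; Sindre 2/9; Solveig 1/9; Trygve 1/3

Trygve, as surviving spouse, takes 1/3.
The remaining 2/3 passes to Ylva's descendants per stirpes.
The 2/3 is divided into 3 equal shares of 2/9 among Dagny, Magnus, Brynja.
Dagny predeceased; the 2/9 allotted to Dagny's branch passes to Dagny's issue by representation.
Sindre is the sole taker at this level and receives the full 2/9.
Magnus predeceased; the 2/9 allotted to Magnus's branch passes to Magnus's issue by representation.
The 2/9 is divided into 3 equal shares of 2/27 among Ragna, Kolbein, Eirik.
Ragna is living and takes 2/27.
Kolbein is living and takes 2/27.
Eirik is living and takes 2/27.
Brynja predeceased; the 2/9 allotted to Brynja's branch passes to Brynja's issue by representation.
The 2/9 is divided into 2 equal shares of 1/9 among Solveig, Hallvard.
Solveig is living and takes 1/9.
Hallvard is living and takes 1/9.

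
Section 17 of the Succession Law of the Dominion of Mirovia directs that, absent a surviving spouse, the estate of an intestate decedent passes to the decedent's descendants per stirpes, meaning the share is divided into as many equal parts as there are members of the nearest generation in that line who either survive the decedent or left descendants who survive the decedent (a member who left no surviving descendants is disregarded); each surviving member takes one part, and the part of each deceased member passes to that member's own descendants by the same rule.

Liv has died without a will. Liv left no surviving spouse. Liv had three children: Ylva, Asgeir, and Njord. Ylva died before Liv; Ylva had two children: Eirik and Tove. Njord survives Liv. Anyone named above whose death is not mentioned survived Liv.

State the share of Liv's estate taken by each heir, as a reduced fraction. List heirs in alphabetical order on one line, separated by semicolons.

Asgeir 1/3; Eirik 1/6; Njord 1/3; Tove 1/6

There is no surviving spouse, so the entire estate passes to Liv's descendants per stirpes.
The estate is divided into 3 equal shares of 1/3 among Ylva, Asgeir, Njord.
Ylva predeceased; the 1/3 allotted to Ylva's branch passes to Ylva's issue by representation.
The 1/3 is divided into 2 equal shares of 1/6 among Eirik, Tove.
Eirik is living and takes 1/6.
Tove is living and takes 1/6.
Asgeir is living and takes 1/3.
Njord is living and takes 1/3.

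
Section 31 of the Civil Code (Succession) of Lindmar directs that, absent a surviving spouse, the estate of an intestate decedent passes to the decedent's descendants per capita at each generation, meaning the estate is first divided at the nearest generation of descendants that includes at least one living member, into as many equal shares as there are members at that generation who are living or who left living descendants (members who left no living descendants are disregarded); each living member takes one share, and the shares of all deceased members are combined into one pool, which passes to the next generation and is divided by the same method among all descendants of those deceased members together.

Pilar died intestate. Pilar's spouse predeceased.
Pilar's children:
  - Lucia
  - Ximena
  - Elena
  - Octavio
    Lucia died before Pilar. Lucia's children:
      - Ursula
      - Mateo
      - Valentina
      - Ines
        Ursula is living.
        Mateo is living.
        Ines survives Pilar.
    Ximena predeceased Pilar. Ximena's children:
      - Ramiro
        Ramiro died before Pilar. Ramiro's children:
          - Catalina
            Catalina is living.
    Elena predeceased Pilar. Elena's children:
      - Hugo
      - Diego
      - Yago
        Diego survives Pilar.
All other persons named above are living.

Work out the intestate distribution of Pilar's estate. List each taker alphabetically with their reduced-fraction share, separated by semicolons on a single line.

There is no surviving spouse, so the entire estate passes to Pilar's descendants per capita at each generation.
At generation 1 (Lucia, Ximena, Elena, Octavio) there are 4 shares of (1)/4 = 1/4 each.
Living: Octavio — each takes 1/4.
Deceased: Lucia, Ximena, and Elena. Their combined 3/4 is pooled and carried to generation 2.
At generation 2 (Ursula, Mateo, Valentina, Ines, Ramiro, Hugo, Diego, Yago) there are 8 shares of (3/4)/8 = 3/32 each.
Living: Ursula, Mateo, Valentina, Ines, Hugo, Diego, and Yago — each takes 3/32.
Deceased: Ramiro. That 3/32 share is carried to generation 3.
At generation 3 (Catalina) there are 1 shares of (3/32)/1 = 3/32 each.
Living: Catalina — each takes 3/32.

Catalina 3/32; Diego 3/32; Hugo 3/32; Ines 3/32; Mateo 3/32; Octavio 1/4; Ursula 3/32; Valentina 3/32; Yago 3/32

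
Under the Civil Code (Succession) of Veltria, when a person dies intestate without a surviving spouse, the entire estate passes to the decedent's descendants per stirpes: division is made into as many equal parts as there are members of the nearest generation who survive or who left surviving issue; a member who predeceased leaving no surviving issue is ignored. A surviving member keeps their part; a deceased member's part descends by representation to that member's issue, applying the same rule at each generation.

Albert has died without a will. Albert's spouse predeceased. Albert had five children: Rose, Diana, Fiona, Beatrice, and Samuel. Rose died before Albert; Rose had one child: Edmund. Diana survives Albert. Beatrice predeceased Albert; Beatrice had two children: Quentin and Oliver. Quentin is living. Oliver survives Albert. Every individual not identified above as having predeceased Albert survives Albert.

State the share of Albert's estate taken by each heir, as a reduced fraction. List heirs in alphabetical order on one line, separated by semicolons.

There is no surviving spouse, so the entire estate passes to Albert's descendants per stirpes.
The estate is divided into 5 equal shares of 1/5 among Rose, Diana, Fiona, Beatrice, Samuel.
Rose predeceased; the 1/5 allotted to Rose's branch passes to Rose's issue by representation.
Edmund is the sole taker at this level and receives the full 1/5.
Diana is living and takes 1/5.
Fiona is living and takes 1/5.
Beatrice predeceased; the 1/5 allotted to Beatrice's branch passes to Beatrice's issue by representation.
The 1/5 is divided into 2 equal shares of 1/10 among Quentin, Oliver.
Quentin is living and takes 1/10.
Oliver is living and takes 1/10.
Samuel is living and takes 1/5.

Diana 1/5; Edmund 1/5; Fiona 1/5; Oliver 1/10; Quentin 1/10; Samuel 1/5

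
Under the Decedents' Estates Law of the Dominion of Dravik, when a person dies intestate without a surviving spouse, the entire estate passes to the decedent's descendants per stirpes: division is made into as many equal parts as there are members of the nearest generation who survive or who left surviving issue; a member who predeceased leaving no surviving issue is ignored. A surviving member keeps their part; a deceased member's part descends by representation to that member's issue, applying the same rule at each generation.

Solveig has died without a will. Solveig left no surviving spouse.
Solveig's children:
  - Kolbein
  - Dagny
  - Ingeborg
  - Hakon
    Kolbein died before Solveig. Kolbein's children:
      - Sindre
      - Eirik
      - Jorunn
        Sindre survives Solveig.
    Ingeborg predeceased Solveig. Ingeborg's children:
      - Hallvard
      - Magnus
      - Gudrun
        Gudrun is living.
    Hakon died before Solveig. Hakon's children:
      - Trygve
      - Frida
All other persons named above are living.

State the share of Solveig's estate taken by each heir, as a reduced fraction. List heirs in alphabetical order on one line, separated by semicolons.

There is no surviving spouse, so the entire estate passes to Solveig's descendants per stirpes.
The estate is divided into 4 equal shares of 1/4 among Kolbein, Dagny, Ingeborg, Hakon.
Kolbein predeceased; the 1/4 allotted to Kolbein's branch passes to Kolbein's issue by representation.
The 1/4 is divided into 3 equal shares of 1/12 among Sindre, Eirik, Jorunn.
Sindre is living and takes 1/12.
Eirik is living and takes 1/12.
Jorunn is living and takes 1/12.
Dagny is living and takes 1/4.
Ingeborg predeceased; the 1/4 allotted to Ingeborg's branch passes to Ingeborg's issue by representation.
The 1/4 is divided into 3 equal shares of 1/12 among Hallvard, Magnus, Gudrun.
Hallvard is living and takes 1/12.
Magnus is living and takes 1/12.
Gudrun is living and takes 1/12.
Hakon predeceased; the 1/4 allotted to Hakon's branch passes to Hakon's issue by representation.
The 1/4 is divided into 2 equal shares of 1/8 among Trygve, Frida.
Trygve is living and takes 1/8.
Frida is living and takes 1/8.

Dagny 1/4; Eirik 1/12; Frida 1/8; Gudrun 1/12; Hallvard 1/12; Jorunn 1/12; Magnus 1/12; Sindre 1/12; Trygve 1/8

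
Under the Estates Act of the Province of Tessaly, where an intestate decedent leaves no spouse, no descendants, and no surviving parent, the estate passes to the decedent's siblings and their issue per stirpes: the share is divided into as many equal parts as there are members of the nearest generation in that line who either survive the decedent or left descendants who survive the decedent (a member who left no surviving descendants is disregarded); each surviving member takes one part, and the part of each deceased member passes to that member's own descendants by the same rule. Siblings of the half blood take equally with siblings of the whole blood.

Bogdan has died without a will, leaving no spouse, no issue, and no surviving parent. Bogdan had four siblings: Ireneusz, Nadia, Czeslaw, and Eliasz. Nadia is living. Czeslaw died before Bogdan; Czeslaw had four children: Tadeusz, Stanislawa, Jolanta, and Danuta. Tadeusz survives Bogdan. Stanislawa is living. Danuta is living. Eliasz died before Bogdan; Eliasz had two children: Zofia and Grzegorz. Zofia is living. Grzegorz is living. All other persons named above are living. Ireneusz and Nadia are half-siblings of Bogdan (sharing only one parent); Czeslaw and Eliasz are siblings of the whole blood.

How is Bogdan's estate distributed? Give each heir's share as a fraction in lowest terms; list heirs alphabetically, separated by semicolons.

No spouse, descendants, or parent survives, so the estate passes to Bogdan's siblings per stirpes.
Half-blood and whole-blood siblings take equally under the stated rule.
The estate is divided into 4 equal shares of 1/4 among Ireneusz, Nadia, Czeslaw, Eliasz.
Ireneusz is living and takes 1/4.
Nadia is living and takes 1/4.
Czeslaw predeceased; the 1/4 allotted to Czeslaw's branch passes to Czeslaw's issue by representation.
The 1/4 is divided into 4 equal shares of 1/16 among Tadeusz, Stanislawa, Jolanta, Danuta.
Tadeusz is living and takes 1/16.
Stanislawa is living and takes 1/16.
Jolanta is living and takes 1/16.
Danuta is living and takes 1/16.
Eliasz predeceased; the 1/4 allotted to Eliasz's branch passes to Eliasz's issue by representation.
The 1/4 is divided into 2 equal shares of 1/8 among Zofia, Grzegorz.
Zofia is living and takes 1/8.
Grzegorz is living and takes 1/8.

Danuta 1/16; Grzegorz 1/8; Ireneusz 1/4; Jolanta 1/16; Nadia 1/4; Stanislawa 1/16; Tadeusz 1/16; Zofia 1/8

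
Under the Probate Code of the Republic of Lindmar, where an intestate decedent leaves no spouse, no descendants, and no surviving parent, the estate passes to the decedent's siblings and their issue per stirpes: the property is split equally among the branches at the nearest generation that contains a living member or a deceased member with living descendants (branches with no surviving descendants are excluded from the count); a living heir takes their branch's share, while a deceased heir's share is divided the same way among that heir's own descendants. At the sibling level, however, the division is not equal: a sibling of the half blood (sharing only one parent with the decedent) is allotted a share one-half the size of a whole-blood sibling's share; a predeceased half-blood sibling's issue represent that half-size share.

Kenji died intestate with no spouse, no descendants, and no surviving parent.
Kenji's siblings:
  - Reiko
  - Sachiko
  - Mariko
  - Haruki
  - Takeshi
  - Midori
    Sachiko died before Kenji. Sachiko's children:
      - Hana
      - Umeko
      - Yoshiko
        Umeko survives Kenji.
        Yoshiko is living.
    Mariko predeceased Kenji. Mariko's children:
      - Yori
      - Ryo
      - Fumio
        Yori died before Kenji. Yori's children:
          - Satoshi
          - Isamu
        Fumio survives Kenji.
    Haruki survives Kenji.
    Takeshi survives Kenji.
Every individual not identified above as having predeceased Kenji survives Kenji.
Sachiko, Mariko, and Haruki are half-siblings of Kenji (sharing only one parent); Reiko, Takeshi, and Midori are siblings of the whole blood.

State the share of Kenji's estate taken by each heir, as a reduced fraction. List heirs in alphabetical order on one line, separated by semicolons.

No spouse, descendants, or parent survives, so the estate passes to Kenji's siblings per stirpes.
Half-blood siblings count for one-half the weight of whole-blood siblings at the initial division.
Dividing 1 in proportion to weights (total weight 9/2): Reiko (weight 1) → 2/9; Sachiko (weight 1/2) → 1/9; Mariko (weight 1/2) → 1/9; Haruki (weight 1/2) → 1/9; Takeshi (weight 1) → 2/9; Midori (weight 1) → 2/9.
Reiko is living and takes 2/9.
Sachiko predeceased; the 1/9 allotted to Sachiko's branch passes to Sachiko's issue by representation.
The 1/9 is divided into 3 equal shares of 1/27 among Hana, Umeko, Yoshiko.
Hana is living and takes 1/27.
Umeko is living and takes 1/27.
Yoshiko is living and takes 1/27.
Mariko predeceased; the 1/9 allotted to Mariko's branch passes to Mariko's issue by representation.
The 1/9 is divided into 3 equal shares of 1/27 among Yori, Ryo, Fumio.
Yori predeceased; the 1/27 allotted to Yori's branch passes to Yori's issue by representation.
The 1/27 is divided into 2 equal shares of 1/54 among Satoshi, Isamu.
Satoshi is living and takes 1/54.
Isamu is living and takes 1/54.
Ryo is living and takes 1/27.
Fumio is living and takes 1/27.
Haruki is living and takes 1/9.
Takeshi is living and takes 2/9.
Midori is living and takes 2/9.

Fumio 1/27; Hana 1/27; Haruki 1/9; Isamu 1/54; Midori 2/9; Reiko 2/9; Ryo 1/27; Satoshi 1/54; Takeshi 2/9; Umeko 1/27; Yoshiko 1/27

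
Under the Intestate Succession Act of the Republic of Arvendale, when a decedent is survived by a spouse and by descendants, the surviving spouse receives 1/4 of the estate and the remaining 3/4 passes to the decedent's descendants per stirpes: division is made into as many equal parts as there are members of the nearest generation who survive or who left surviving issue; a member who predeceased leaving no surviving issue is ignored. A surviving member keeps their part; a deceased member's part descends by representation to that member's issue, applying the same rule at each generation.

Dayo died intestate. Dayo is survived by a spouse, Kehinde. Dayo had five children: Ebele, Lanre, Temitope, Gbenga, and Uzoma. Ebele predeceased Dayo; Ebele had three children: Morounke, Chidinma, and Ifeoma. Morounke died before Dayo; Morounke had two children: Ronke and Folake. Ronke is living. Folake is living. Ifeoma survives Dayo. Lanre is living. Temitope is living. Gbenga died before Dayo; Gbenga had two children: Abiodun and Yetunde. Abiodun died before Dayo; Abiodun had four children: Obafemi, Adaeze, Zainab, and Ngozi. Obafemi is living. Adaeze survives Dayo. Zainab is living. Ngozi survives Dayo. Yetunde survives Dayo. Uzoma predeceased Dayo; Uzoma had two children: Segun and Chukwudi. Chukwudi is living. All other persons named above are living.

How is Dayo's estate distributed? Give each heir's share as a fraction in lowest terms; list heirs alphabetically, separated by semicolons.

Kehinde, as surviving spouse, takes 1/4.
The remaining 3/4 passes to Dayo's descendants per stirpes.
The 3/4 is divided into 5 equal shares of 3/20 among Ebele, Lanre, Temitope, Gbenga, Uzoma.
Ebele predeceased; the 3/20 allotted to Ebele's branch passes to Ebele's issue by representation.
The 3/20 is divided into 3 equal shares of 1/20 among Morounke, Chidinma, Ifeoma.
Morounke predeceased; the 1/20 allotted to Morounke's branch passes to Morounke's issue by representation.
The 1/20 is divided into 2 equal shares of 1/40 among Ronke, Folake.
Ronke is living and takes 1/40.
Folake is living and takes 1/40.
Chidinma is living and takes 1/20.
Ifeoma is living and takes 1/20.
Lanre is living and takes 3/20.
Temitope is living and takes 3/20.
Gbenga predeceased; the 3/20 allotted to Gbenga's branch passes to Gbenga's issue by representation.
The 3/20 is divided into 2 equal shares of 3/40 among Abiodun, Yetunde.
Abiodun predeceased; the 3/40 allotted to Abiodun's branch passes to Abiodun's issue by representation.
The 3/40 is divided into 4 equal shares of 3/160 among Obafemi, Adaeze, Zainab, Ngozi.
Obafemi is living and takes 3/160.
Adaeze is living and takes 3/160.
Zainab is living and takes 3/160.
Ngozi is living and takes 3/160.
Yetunde is living and takes 3/40.
Uzoma predeceased; the 3/20 allotted to Uzoma's branch passes to Uzoma's issue by representation.
The 3/20 is divided into 2 equal shares of 3/40 among Segun, Chukwudi.
Segun is living and takes 3/40.
Chukwudi is living and takes 3/40.

Adaeze 3/160; Chidinma 1/20; Chukwudi 3/40; Folake 1/40; Ifeoma 1/20; Kehinde 1/4; Lanre 3/20; Ngozi 3/160; Obafemi 3/160; Ronke 1/40; Segun 3/40; Temitope 3/20; Yetunde 3/40; Zainab 3/160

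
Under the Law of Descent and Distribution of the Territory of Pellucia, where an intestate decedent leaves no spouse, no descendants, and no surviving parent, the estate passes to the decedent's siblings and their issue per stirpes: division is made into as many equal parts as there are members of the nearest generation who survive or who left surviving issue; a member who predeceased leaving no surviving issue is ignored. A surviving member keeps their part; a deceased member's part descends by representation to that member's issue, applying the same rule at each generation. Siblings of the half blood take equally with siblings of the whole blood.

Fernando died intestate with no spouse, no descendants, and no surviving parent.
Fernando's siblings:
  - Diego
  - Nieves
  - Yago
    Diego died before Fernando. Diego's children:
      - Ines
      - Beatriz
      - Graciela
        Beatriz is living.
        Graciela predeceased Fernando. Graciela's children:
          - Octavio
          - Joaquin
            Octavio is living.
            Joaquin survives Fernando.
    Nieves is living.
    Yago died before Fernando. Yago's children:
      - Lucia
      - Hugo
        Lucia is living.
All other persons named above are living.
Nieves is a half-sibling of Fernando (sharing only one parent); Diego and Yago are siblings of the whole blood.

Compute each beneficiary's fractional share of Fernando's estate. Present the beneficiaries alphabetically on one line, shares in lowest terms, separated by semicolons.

Beatriz 1/9; Hugo 1/6; Ines 1/9; Joaquin 1/18; Lucia 1/6; Nieves 1/3; Octavio 1/18

No spouse, descendants, or parent survives, so the estate passes to Fernando's siblings per stirpes.
Half-blood and whole-blood siblings take equally under the stated rule.
The estate is divided into 3 equal shares of 1/3 among Diego, Nieves, Yago.
Diego predeceased; the 1/3 allotted to Diego's branch passes to Diego's issue by representation.
The 1/3 is divided into 3 equal shares of 1/9 among Ines, Beatriz, Graciela.
Ines is living and takes 1/9.
Beatriz is living and takes 1/9.
Graciela predeceased; the 1/9 allotted to Graciela's branch passes to Graciela's issue by representation.
The 1/9 is divided into 2 equal shares of 1/18 among Octavio, Joaquin.
Octavio is living and takes 1/18.
Joaquin is living and takes 1/18.
Nieves is living and takes 1/3.
Yago predeceased; the 1/3 allotted to Yago's branch passes to Yago's issue by representation.
The 1/3 is divided into 2 equal shares of 1/6 among Lucia, Hugo.
Lucia is living and takes 1/6.
Hugo is living and takes 1/6.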